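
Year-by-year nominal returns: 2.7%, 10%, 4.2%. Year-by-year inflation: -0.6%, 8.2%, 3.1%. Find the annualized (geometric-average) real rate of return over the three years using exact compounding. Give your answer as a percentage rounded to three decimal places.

Nominal growth factor = 1.0270 × 1.1000 × 1.0420 = 1.17714740
Price-level growth factor = 0.9940 × 1.0820 × 1.0310 = 1.10884875
Real growth factor = 1.17714740 / 1.10884875 = 1.06159420
Annualized real rate = 1.06159420^(1/3) − 1 = 2.0124% → 2.012%.

2.012%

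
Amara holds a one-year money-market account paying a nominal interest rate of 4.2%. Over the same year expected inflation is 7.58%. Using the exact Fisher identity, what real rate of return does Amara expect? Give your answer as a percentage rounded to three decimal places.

-3.142%

1 + r = 1.04200 / 1.07580 = 0.968582
r = 0.968582 − 1 = -3.1418%, i.e. -3.142%.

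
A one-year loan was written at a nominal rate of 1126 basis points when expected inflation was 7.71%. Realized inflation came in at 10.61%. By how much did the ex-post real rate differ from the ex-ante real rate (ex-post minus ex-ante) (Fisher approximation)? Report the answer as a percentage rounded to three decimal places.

-2.900%

Ex-ante: 11.26% − 7.71% = 3.550%
Ex-post: 11.26% − 10.61% = 0.650%
Difference (ex-post − ex-ante) = -2.9000% → -2.900%.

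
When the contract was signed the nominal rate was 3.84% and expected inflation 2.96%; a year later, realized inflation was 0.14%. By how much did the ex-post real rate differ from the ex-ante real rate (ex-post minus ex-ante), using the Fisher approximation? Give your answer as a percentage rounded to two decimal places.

Ex-ante: 3.84% − 2.96% = 0.880%
Ex-post: 3.84% − 0.14% = 3.700%
Difference (ex-post − ex-ante) = 2.8200% → 2.82%.

2.82%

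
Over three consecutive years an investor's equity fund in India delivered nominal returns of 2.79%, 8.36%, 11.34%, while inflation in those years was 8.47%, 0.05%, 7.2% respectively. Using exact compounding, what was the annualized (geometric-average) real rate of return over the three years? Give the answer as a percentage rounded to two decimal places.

2.15%

Nominal growth factor = 1.0279 × 1.0836 × 1.1134 = 1.24014104
Price-level growth factor = 1.0847 × 1.0005 × 1.0720 = 1.16337980
Real growth factor = 1.24014104 / 1.16337980 = 1.06598124
Annualized real rate = 1.06598124^(1/3) − 1 = 2.1527% → 2.15%.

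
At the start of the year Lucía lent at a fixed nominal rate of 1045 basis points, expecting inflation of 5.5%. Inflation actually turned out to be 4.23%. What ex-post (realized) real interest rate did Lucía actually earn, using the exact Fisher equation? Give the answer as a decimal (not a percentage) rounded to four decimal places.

0.0597

Ex-post: (1 + 0.1045)/(1 + 0.0423) − 1 = 5.9676%
So the realized real rate is 0.0597.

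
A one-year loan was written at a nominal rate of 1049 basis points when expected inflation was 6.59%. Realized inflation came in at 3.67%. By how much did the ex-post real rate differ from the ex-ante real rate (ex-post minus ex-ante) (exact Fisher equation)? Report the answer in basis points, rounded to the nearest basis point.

Ex-ante: (1 + 0.1049)/(1 + 0.0659) − 1 = 3.6589%
Ex-post: (1 + 0.1049)/(1 + 0.0367) − 1 = 6.5786%
Difference (ex-post − ex-ante) = 2.9197% → 292 basis points.

292 basis points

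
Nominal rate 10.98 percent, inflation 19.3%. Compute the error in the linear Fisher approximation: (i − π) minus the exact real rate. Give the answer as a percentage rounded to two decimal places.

-1.35%

Approximate: r ≈ 10.980% − 19.300% = -8.3200%
Exact: (1 + 0.1098)/(1 + 0.1930) − 1 = -6.9740%
Error = -8.3200% − (-6.9740%) = -1.3460% → -1.35%.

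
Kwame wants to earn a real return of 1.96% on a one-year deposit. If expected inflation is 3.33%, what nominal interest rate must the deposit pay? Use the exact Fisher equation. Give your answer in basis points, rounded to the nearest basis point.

536 basis points

(1 + i) = (1 + r)(1 + π) = 1.01960 × 1.03330 = 1.05355268
i = 1.05355268 − 1, so the required nominal rate is 536 basis points.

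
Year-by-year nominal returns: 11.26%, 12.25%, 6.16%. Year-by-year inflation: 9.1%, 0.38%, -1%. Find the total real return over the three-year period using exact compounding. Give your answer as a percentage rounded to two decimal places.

Nominal growth factor = 1.1126 × 1.1225 × 1.0616 = 1.325825
Price-level growth factor = 1.0910 × 1.0038 × 0.9900 = 1.084194
Real growth factor = 1.325825 / 1.084194 = 1.222867
Total real return = 1.222867 − 1 → 22.29%.

22.29%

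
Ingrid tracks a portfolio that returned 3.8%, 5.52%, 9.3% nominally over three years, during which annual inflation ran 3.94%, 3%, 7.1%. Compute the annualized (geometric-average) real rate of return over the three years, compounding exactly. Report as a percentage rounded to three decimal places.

1.449%

Compound the nominal returns: 1.0380 × 1.0552 × 1.0930 = 1.19716028.
Compound inflation: 1.0394 × 1.0300 × 1.0710 = 1.14659332.
Deflate: 1.19716028 / 1.14659332 = 1.04410191.
Annualized real rate = 1.04410191^(1/3) − 1 = 1.4490% → 1.449%.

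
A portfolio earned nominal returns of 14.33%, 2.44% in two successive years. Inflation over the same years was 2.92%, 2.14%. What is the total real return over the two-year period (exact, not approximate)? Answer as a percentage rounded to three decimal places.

11.413%

Compound the nominal returns: 1.1433 × 1.0244 = 1.171197.
Compound inflation: 1.0292 × 1.0214 = 1.051225.
Deflate: 1.171197 / 1.051225 = 1.114126.
Total real return = 1.114126 − 1 → 11.413%.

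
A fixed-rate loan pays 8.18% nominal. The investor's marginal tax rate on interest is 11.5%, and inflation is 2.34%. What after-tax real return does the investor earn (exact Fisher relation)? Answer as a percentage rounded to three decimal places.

After-tax nominal return = 8.18% × (1 − 0.115) = 7.2393%.
1 + r = 1.072393 / 1.02340 = 1.047873
After-tax real rate = 1.047873 − 1 → 4.787%.

4.787%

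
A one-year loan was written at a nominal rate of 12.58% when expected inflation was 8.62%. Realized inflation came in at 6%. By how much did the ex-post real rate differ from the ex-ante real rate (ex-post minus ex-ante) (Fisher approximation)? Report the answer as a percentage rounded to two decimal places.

2.62%

Ex-ante: 12.58% − 8.62% = 3.960%
Ex-post: 12.58% − 6% = 6.580%
Difference (ex-post − ex-ante) = 2.6200% → 2.62%.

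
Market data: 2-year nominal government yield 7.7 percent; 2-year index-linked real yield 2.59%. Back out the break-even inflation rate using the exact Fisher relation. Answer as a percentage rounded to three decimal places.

4.981%

(1 + π) = (1 + i)/(1 + r) = 1.07700 / 1.02590 = 1.049810
Break-even inflation = 1.049810 − 1 → 4.981%.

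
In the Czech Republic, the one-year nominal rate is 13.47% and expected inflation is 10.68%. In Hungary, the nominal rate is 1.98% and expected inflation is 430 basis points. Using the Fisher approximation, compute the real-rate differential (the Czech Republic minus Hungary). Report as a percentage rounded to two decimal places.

The Czech Republic: 13.47% − 10.68% = 2.790%
Hungary: 1.98% − 4.3% = -2.320%
Differential = 5.110% → 5.11%.

5.11%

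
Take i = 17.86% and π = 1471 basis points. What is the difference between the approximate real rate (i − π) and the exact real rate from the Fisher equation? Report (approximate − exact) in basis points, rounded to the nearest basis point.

Approximate: r ≈ 17.860% − 14.710% = 3.1500%
Exact: (1 + 0.1786)/(1 + 0.1471) − 1 = 2.7461%
Error = 3.1500% − 2.7461% = 0.4039% → 40 basis points.

40 basis points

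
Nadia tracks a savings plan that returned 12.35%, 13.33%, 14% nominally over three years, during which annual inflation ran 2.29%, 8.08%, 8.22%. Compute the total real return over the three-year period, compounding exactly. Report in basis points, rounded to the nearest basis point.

2132 basis points

Nominal growth factor = 1.1235 × 1.1333 × 1.1400 = 1.451519
Price-level growth factor = 1.0229 × 1.0808 × 1.0822 = 1.196427
Real growth factor = 1.451519 / 1.196427 = 1.213212
Total real return = 1.213212 − 1 → 2132 basis points.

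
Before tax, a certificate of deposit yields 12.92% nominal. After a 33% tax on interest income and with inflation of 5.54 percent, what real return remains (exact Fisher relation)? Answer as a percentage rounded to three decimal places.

After-tax nominal return = 12.92% × (1 − 0.33) = 8.6564%.
1 + r = 1.086564 / 1.05540 = 1.029528
After-tax real rate = 1.029528 − 1 → 2.953%.

2.953%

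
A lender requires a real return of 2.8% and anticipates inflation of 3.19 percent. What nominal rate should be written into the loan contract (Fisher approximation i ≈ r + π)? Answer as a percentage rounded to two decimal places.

5.99%

i ≈ r + π = 2.8% + 3.19% = 5.99%.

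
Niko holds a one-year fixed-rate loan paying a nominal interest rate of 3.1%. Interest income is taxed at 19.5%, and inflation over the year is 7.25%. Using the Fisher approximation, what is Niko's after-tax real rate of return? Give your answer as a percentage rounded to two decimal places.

-4.75%

After-tax nominal return = 3.1% × (1 − 0.195) = 2.4955%.
r ≈ 2.4955% − 7.25% → -4.75%.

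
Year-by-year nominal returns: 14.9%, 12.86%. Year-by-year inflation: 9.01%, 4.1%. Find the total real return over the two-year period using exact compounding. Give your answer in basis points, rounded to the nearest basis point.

1427 basis points

Nominal growth factor = 1.1490 × 1.1286 = 1.296761
Price-level growth factor = 1.0901 × 1.0410 = 1.134794
Real growth factor = 1.296761 / 1.134794 = 1.142728
Total real return = 1.142728 − 1 → 1427 basis points.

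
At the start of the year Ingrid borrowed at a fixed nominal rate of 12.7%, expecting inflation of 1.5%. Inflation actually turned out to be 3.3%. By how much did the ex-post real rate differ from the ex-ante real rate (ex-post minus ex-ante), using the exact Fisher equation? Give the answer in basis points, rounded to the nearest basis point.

Ex-ante: (1 + 0.1270)/(1 + 0.0150) − 1 = 11.0345%
Ex-post: (1 + 0.1270)/(1 + 0.0330) − 1 = 9.0997%
Difference (ex-post − ex-ante) = -1.9348% → -193 basis points.

-193 basis points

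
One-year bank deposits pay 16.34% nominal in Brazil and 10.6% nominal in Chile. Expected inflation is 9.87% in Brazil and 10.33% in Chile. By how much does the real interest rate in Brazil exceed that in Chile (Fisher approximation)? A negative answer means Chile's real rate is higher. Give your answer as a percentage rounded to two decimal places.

6.20%

Brazil: 16.34% − 9.87% = 6.470%
Chile: 10.6% − 10.33% = 0.270%
Differential = 6.200% → 6.20%.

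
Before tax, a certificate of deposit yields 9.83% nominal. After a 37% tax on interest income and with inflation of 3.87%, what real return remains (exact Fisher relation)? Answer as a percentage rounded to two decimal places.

After-tax nominal return = 9.83% × (1 − 0.37) = 6.1929%.
1 + r = 1.061929 / 1.03870 = 1.022364
After-tax real rate = 1.022364 − 1 → 2.24%.

2.24%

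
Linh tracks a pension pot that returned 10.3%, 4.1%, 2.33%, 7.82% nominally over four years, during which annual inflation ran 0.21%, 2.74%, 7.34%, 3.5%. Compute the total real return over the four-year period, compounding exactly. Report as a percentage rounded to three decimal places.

10.758%

Nominal growth factor = 1.1030 × 1.0410 × 1.0233 × 1.0782 = 1.266860
Price-level growth factor = 1.0021 × 1.0274 × 1.0734 × 1.0350 = 1.143807
Real growth factor = 1.266860 / 1.143807 = 1.107582
Total real return = 1.107582 − 1 → 10.758%.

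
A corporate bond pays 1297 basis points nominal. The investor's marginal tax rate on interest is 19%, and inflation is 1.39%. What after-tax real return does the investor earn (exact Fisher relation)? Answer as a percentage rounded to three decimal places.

After-tax nominal return = 12.97% × (1 − 0.19) = 10.5057%.
1 + r = 1.105057 / 1.01390 = 1.089907
After-tax real rate = 1.089907 − 1 → 8.991%.

8.991%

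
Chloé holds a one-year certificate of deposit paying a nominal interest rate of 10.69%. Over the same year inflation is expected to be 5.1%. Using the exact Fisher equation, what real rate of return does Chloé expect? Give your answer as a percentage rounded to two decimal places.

5.32%

By the Fisher equation, 1 + r = (1 + i)/(1 + π).
1 + r = 1.10690 / 1.05100 = 1.053187
r = 1.053187 − 1 = 5.3187%, i.e. 5.32%.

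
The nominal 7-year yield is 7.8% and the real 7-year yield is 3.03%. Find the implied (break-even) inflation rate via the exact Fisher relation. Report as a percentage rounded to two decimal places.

4.63%

(1 + π) = (1 + i)/(1 + r) = 1.07800 / 1.03030 = 1.046297
Break-even inflation = 1.046297 − 1 → 4.63%.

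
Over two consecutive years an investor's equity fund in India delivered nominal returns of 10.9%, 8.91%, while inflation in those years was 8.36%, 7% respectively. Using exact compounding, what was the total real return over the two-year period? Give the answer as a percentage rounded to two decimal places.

4.17%

Nominal growth factor = 1.1090 × 1.0891 = 1.207812
Price-level growth factor = 1.0836 × 1.0700 = 1.159452
Real growth factor = 1.207812 / 1.159452 = 1.041709
Total real return = 1.041709 − 1 → 4.17%.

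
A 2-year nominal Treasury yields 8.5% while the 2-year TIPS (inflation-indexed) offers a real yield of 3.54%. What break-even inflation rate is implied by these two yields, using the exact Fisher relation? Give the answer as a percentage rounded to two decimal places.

4.79%

(1 + π) = (1 + i)/(1 + r) = 1.08500 / 1.03540 = 1.047904
Break-even inflation = 1.047904 − 1 → 4.79%.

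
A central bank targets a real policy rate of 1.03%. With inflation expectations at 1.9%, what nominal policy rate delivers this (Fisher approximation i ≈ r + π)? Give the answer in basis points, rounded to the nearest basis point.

i ≈ r + π = 1.03% + 1.9% = 293 basis points.

293 basis points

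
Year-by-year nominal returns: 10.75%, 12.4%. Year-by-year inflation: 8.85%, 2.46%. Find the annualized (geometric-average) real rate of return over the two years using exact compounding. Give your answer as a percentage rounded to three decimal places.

5.649%

Compound the nominal returns: 1.1075 × 1.1240 = 1.24483000.
Compound inflation: 1.0885 × 1.0246 = 1.11527710.
Deflate: 1.24483000 / 1.11527710 = 1.11616207.
Annualized real rate = 1.11616207^(1/2) − 1 = 5.6486% → 5.649%.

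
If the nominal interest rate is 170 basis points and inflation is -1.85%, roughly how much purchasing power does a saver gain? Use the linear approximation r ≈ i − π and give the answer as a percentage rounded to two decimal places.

3.55%

r ≈ i − π = 1.7% − (-1.85%) = 3.55%.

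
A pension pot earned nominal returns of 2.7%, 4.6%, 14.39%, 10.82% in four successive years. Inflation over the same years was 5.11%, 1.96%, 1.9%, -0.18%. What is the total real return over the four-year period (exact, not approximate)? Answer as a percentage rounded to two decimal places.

Nominal growth factor = 1.0270 × 1.0460 × 1.1439 × 1.1082 = 1.361784
Price-level growth factor = 1.0511 × 1.0196 × 1.0190 × 0.9982 = 1.090098
Real growth factor = 1.361784 / 1.090098 = 1.249231
Total real return = 1.249231 − 1 → 24.92%.

24.92%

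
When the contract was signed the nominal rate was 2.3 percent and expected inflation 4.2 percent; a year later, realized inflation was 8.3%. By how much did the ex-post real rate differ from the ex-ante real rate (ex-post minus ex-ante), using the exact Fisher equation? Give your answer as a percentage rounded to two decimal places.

Ex-ante: (1 + 0.0230)/(1 + 0.0420) − 1 = -1.8234%
Ex-post: (1 + 0.0230)/(1 + 0.0830) − 1 = -5.5402%
Difference (ex-post − ex-ante) = -3.7167% → -3.72%.

-3.72%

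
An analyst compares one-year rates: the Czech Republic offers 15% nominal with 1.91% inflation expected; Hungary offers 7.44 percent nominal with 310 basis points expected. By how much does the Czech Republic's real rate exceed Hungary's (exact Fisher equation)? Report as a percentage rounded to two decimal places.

8.64%

The Czech Republic: (1 + 0.1500)/(1 + 0.0191) − 1 = 12.8447%
Hungary: (1 + 0.0744)/(1 + 0.0310) − 1 = 4.2095%
Differential = 12.8447% − 4.2095% = 8.6352% → 8.64%.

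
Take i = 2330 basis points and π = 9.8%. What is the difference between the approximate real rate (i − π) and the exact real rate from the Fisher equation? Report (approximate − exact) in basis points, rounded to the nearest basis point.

Approximate: r ≈ 23.300% − 9.800% = 13.5000%
Exact: (1 + 0.2330)/(1 + 0.0980) − 1 = 12.2951%
Error = 13.5000% − 12.2951% = 1.2049% → 120 basis points.

120 basis points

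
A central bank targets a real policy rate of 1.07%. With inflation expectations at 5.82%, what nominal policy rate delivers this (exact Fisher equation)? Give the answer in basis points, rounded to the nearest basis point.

(1 + i) = (1 + r)(1 + π) = 1.01070 × 1.05820 = 1.06952274
i = 1.06952274 − 1, so the required nominal rate is 695 basis points.

695 basis points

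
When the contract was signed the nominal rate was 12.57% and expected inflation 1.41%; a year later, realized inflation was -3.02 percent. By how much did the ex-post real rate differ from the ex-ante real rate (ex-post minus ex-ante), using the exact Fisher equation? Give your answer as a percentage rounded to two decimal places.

Ex-ante: (1 + 0.1257)/(1 + 0.0141) − 1 = 11.0048%
Ex-post: (1 + 0.1257)/(1 − 0.0302) − 1 = 16.0755%
Difference (ex-post − ex-ante) = 5.0706% → 5.07%.

5.07%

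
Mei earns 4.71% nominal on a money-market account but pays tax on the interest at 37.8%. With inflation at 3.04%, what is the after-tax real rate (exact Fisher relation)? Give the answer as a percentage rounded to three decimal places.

After-tax nominal return = 4.71% × (1 − 0.378) = 2.92962%.
1 + r = 1.0292962 / 1.03040 = 0.998929
After-tax real rate = 0.998929 − 1 → -0.107%.

-0.107%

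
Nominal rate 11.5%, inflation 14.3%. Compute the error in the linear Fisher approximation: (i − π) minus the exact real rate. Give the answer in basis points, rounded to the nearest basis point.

Approximate: r ≈ 11.500% − 14.300% = -2.8000%
Exact: (1 + 0.1150)/(1 + 0.1430) − 1 = -2.4497%
Error = -2.8000% − (-2.4497%) = -0.3503% → -35 basis points.

-35 basis points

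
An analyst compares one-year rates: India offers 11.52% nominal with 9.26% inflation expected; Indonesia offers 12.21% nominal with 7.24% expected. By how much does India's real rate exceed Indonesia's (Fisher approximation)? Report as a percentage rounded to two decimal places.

India: 11.52% − 9.26% = 2.260%
Indonesia: 12.21% − 7.24% = 4.970%
Differential = -2.710% → -2.71%.

-2.71%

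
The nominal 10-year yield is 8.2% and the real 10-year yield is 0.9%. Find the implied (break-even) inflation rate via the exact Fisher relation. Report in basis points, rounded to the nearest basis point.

(1 + π) = (1 + i)/(1 + r) = 1.08200 / 1.00900 = 1.072349
Break-even inflation = 1.072349 − 1 → 723 basis points.

723 basis points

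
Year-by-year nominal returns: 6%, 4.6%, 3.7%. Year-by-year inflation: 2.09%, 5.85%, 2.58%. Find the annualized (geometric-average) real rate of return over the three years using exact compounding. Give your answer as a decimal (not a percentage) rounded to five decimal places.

0.01226

Compound the nominal returns: 1.0600 × 1.0460 × 1.0370 = 1.14978412.
Compound inflation: 1.0209 × 1.0585 × 1.0258 = 1.10850271.
Deflate: 1.14978412 / 1.10850271 = 1.03724069.
Annualized real rate = 1.03724069^(1/3) − 1 = 1.2263% → 0.01226.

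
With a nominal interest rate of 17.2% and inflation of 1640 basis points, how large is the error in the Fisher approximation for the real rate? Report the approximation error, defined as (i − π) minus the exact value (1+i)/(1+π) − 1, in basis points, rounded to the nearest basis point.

Approximate: r ≈ 17.200% − 16.400% = 0.8000%
Exact: (1 + 0.1720)/(1 + 0.1640) − 1 = 0.6873%
Error = 0.8000% − 0.6873% = 0.1127% → 11 basis points.

11 basis points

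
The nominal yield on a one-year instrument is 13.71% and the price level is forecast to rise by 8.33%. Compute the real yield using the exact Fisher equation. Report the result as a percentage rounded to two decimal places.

1 + r = 1.13710 / 1.08330 = 1.049663
r = 1.049663 − 1 = 4.9663%, i.e. 4.97%.

4.97%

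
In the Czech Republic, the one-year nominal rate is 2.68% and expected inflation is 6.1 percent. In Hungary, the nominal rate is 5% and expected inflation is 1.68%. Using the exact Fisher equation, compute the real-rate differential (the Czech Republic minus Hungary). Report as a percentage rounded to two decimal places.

-6.49%

The Czech Republic: (1 + 0.0268)/(1 + 0.0610) − 1 = -3.2234%
Hungary: (1 + 0.0500)/(1 + 0.0168) − 1 = 3.2651%
Differential = -3.2234% − 3.2651% = -6.4885% → -6.49%.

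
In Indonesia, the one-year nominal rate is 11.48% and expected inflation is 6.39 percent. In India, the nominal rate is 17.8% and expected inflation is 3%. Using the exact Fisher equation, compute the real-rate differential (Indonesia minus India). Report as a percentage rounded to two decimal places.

Indonesia: (1 + 0.1148)/(1 + 0.0639) − 1 = 4.7843%
India: (1 + 0.1780)/(1 + 0.0300) − 1 = 14.3689%
Differential = 4.7843% − 14.3689% = -9.5846% → -9.58%.

-9.58%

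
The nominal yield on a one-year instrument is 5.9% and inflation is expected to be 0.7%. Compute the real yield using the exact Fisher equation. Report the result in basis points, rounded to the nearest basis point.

By the Fisher identity, 1 + r = (1 + i)/(1 + π).
1 + r = 1.05900 / 1.00700 = 1.051639
r = 1.051639 − 1 = 5.1639%, i.e. 516 basis points.

516 basis points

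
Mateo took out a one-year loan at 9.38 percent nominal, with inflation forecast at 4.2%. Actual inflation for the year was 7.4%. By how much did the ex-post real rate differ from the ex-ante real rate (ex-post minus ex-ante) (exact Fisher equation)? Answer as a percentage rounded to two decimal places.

Ex-ante: (1 + 0.0938)/(1 + 0.0420) − 1 = 4.9712%
Ex-post: (1 + 0.0938)/(1 + 0.0740) − 1 = 1.8436%
Difference (ex-post − ex-ante) = -3.1276% → -3.13%.

-3.13%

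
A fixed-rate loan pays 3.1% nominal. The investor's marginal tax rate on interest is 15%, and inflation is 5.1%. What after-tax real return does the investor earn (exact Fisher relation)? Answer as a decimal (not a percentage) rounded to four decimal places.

-0.0235

After-tax nominal return = 3.1% × (1 − 0.15) = 2.6350%.
1 + r = 1.02635 / 1.05100 = 0.976546
After-tax real rate = 0.976546 − 1 → -0.0235.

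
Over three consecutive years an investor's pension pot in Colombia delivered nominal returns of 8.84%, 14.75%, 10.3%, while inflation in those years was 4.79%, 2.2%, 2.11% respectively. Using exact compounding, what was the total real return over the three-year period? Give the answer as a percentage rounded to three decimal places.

Nominal growth factor = 1.0884 × 1.1475 × 1.1030 = 1.377580
Price-level growth factor = 1.0479 × 1.0220 × 1.0211 = 1.093551
Real growth factor = 1.377580 / 1.093551 = 1.259731
Total real return = 1.259731 − 1 → 25.973%.

25.973%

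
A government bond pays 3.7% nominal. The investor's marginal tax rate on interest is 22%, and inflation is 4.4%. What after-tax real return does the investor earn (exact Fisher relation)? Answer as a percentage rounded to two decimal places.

After-tax nominal return = 3.7% × (1 − 0.22) = 2.8860%.
1 + r = 1.02886 / 1.04400 = 0.985498
After-tax real rate = 0.985498 − 1 → -1.45%.

-1.45%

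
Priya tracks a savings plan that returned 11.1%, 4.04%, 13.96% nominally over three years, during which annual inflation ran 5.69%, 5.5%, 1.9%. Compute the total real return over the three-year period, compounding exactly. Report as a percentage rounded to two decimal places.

15.93%

Nominal growth factor = 1.1110 × 1.0404 × 1.1396 = 1.317246
Price-level growth factor = 1.0569 × 1.0550 × 1.0190 = 1.136215
Real growth factor = 1.317246 / 1.136215 = 1.159328
Total real return = 1.159328 − 1 → 15.93%.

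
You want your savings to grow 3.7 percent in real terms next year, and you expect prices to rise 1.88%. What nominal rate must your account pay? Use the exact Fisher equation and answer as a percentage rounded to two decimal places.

(1 + i) = (1 + r)(1 + π) = 1.03700 × 1.01880 = 1.0564956
i = 1.0564956 − 1, so the required nominal rate is 5.65%.

5.65%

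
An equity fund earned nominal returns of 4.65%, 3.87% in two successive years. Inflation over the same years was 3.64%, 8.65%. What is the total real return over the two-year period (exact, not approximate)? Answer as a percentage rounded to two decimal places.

Compound the nominal returns: 1.0465 × 1.0387 = 1.087000.
Compound inflation: 1.0364 × 1.0865 = 1.126049.
Deflate: 1.087000 / 1.126049 = 0.965322.
Total real return = 0.965322 − 1 → -3.47%.

-3.47%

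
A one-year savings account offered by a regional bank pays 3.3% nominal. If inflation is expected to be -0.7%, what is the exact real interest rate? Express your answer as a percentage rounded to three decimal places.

1 + r = 1.03300 / 0.99300 = 1.040282
r = 1.040282 − 1 = 4.0282%, i.e. 4.028%.

4.028%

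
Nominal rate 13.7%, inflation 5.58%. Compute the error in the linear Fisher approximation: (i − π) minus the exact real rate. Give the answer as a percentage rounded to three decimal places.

Approximate: r ≈ 13.700% − 5.580% = 8.1200%
Exact: (1 + 0.1370)/(1 + 0.0558) − 1 = 7.6909%
Error = 8.1200% − 7.6909% = 0.4291% → 0.429%.

0.429%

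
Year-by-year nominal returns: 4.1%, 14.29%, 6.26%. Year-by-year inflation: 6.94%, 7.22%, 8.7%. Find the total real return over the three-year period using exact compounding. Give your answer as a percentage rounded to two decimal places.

1.43%

Compound the nominal returns: 1.0410 × 1.1429 × 1.0626 = 1.264238.
Compound inflation: 1.0694 × 1.0722 × 1.0870 = 1.246366.
Deflate: 1.264238 / 1.246366 = 1.014339.
Total real return = 1.014339 − 1 → 1.43%.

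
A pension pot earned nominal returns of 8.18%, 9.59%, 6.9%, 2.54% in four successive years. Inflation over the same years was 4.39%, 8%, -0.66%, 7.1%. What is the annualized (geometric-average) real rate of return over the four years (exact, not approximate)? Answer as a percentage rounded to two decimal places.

2.02%

Nominal growth factor = 1.0818 × 1.0959 × 1.0690 × 1.0254 = 1.29953782
Price-level growth factor = 1.0439 × 1.0800 × 0.9934 × 1.0710 = 1.19948903
Real growth factor = 1.29953782 / 1.19948903 = 1.08340951
Annualized real rate = 1.08340951^(1/4) − 1 = 2.0230% → 2.02%.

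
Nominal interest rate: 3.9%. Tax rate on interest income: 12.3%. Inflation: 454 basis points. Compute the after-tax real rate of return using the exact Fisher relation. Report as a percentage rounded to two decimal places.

-1.07%

After-tax nominal return = 3.9% × (1 − 0.123) = 3.4203%.
1 + r = 1.034203 / 1.04540 = 0.989289
After-tax real rate = 0.989289 − 1 → -1.07%.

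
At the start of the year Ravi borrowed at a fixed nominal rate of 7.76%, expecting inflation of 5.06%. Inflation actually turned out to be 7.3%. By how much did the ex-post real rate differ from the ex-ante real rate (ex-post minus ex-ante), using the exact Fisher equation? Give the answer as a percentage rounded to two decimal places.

-2.14%

Ex-ante: (1 + 0.0776)/(1 + 0.0506) − 1 = 2.5700%
Ex-post: (1 + 0.0776)/(1 + 0.0730) − 1 = 0.4287%
Difference (ex-post − ex-ante) = -2.1413% → -2.14%.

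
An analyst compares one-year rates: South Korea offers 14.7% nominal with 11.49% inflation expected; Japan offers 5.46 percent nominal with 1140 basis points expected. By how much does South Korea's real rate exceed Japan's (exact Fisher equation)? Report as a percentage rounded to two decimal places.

South Korea: (1 + 0.1470)/(1 + 0.1149) − 1 = 2.8792%
Japan: (1 + 0.0546)/(1 + 0.1140) − 1 = -5.3321%
Differential = 2.8792% − (-5.3321%) = 8.2113% → 8.21%.

8.21%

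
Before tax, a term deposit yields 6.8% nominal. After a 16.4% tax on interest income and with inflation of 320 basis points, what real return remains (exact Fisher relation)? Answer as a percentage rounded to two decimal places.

2.41%

After-tax nominal return = 6.8% × (1 − 0.164) = 5.6848%.
1 + r = 1.056848 / 1.03200 = 1.024078
After-tax real rate = 1.024078 − 1 → 2.41%.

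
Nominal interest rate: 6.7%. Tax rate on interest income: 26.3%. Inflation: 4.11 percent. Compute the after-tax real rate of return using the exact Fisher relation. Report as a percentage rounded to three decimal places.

After-tax nominal return = 6.7% × (1 − 0.263) = 4.9379%.
1 + r = 1.049379 / 1.04110 = 1.007952
After-tax real rate = 1.007952 − 1 → 0.795%.

0.795%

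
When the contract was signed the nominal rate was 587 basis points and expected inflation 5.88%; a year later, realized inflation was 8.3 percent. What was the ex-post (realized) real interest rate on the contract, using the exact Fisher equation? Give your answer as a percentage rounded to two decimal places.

Ex-post: (1 + 0.0587)/(1 + 0.0830) − 1 = -2.2438%
So the realized real rate is -2.24%.

-2.24%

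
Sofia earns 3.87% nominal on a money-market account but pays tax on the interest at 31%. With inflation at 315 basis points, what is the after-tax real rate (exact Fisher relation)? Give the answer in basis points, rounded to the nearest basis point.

After-tax nominal return = 3.87% × (1 − 0.31) = 2.6703%.
1 + r = 1.026703 / 1.03150 = 0.995349
After-tax real rate = 0.995349 − 1 → -47 basis points.

-47 basis points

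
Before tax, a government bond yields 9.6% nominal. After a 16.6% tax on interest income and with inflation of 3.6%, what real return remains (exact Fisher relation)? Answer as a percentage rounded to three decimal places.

4.253%

After-tax nominal return = 9.6% × (1 − 0.166) = 8.0064%.
1 + r = 1.080064 / 1.03600 = 1.042533
After-tax real rate = 1.042533 − 1 → 4.253%.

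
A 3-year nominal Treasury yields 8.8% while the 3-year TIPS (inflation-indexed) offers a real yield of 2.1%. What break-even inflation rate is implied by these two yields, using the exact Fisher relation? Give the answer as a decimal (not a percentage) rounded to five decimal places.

(1 + π) = (1 + i)/(1 + r) = 1.08800 / 1.02100 = 1.065622
Break-even inflation = 1.065622 − 1 → 0.06562.

0.06562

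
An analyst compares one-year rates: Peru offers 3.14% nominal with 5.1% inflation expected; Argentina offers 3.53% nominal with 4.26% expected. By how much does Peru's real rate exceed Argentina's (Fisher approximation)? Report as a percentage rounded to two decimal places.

Peru: 3.14% − 5.1% = -1.960%
Argentina: 3.53% − 4.26% = -0.730%
Differential = -1.230% → -1.23%.

-1.23%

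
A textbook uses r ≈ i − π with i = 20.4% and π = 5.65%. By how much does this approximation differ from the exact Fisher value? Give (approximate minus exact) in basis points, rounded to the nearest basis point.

79 basis points

Approximate: r ≈ 20.400% − 5.650% = 14.7500%
Exact: (1 + 0.2040)/(1 + 0.0565) − 1 = 13.9612%
Error = 14.7500% − 13.9612% = 0.7888% → 79 basis points.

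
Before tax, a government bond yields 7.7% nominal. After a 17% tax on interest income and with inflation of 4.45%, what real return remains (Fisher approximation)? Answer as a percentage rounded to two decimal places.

1.94%

After-tax nominal return = 7.7% × (1 − 0.17) = 6.3910%.
r ≈ 6.3910% − 4.45% → 1.94%.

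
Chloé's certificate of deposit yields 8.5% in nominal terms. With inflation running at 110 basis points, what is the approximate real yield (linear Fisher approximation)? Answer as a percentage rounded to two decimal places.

r ≈ i − π = 8.5% − 1.1% = 7.40%.

7.40%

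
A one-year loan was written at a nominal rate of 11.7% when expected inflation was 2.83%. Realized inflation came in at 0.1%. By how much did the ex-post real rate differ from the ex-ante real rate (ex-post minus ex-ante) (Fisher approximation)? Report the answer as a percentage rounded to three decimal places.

Ex-ante: 11.7% − 2.83% = 8.870%
Ex-post: 11.7% − 0.1% = 11.600%
Difference (ex-post − ex-ante) = 2.7300% → 2.730%.

2.730%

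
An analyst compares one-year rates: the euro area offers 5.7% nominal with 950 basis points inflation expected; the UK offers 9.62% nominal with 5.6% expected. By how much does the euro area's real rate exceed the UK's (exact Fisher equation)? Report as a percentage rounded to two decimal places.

-7.28%

The euro area: (1 + 0.0570)/(1 + 0.0950) − 1 = -3.4703%
The UK: (1 + 0.0962)/(1 + 0.0560) − 1 = 3.8068%
Differential = -3.4703% − 3.8068% = -7.2771% → -7.28%.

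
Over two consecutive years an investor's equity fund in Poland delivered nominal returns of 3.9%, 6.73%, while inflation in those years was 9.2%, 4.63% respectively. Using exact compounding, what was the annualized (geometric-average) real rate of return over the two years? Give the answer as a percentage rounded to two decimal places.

-1.48%

Nominal growth factor = 1.0390 × 1.0673 = 1.10892470
Price-level growth factor = 1.0920 × 1.0463 = 1.14255960
Real growth factor = 1.10892470 / 1.14255960 = 0.97056180
Annualized real rate = 0.97056180^(1/2) − 1 = -1.4829% → -1.48%.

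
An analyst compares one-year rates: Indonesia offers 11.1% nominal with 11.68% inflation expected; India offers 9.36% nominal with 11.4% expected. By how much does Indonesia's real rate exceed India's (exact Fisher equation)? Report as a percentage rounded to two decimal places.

1.31%

Indonesia: (1 + 0.1110)/(1 + 0.1168) − 1 = -0.5193%
India: (1 + 0.0936)/(1 + 0.1140) − 1 = -1.8312%
Differential = -0.5193% − (-1.8312%) = 1.3119% → 1.31%.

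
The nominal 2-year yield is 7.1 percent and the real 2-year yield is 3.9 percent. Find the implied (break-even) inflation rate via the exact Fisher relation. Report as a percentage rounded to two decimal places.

(1 + π) = (1 + i)/(1 + r) = 1.07100 / 1.03900 = 1.030799
Break-even inflation = 1.030799 − 1 → 3.08%.

3.08%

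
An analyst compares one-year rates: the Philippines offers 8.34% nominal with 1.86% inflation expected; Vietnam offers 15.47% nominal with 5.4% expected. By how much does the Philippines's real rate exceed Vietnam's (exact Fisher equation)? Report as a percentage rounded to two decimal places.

-3.19%

The Philippines: (1 + 0.0834)/(1 + 0.0186) − 1 = 6.3617%
Vietnam: (1 + 0.1547)/(1 + 0.0540) − 1 = 9.5541%
Differential = 6.3617% − 9.5541% = -3.1924% → -3.19%.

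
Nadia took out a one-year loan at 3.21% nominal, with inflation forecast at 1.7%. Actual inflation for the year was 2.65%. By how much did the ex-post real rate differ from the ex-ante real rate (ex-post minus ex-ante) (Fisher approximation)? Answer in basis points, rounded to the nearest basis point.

Ex-ante: 3.21% − 1.7% = 1.510%
Ex-post: 3.21% − 2.65% = 0.560%
Difference (ex-post − ex-ante) = -0.9500% → -95 basis points.

-95 basis points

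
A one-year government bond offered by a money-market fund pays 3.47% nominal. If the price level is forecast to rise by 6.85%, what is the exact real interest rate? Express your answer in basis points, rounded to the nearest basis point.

1 + r = 1.03470 / 1.06850 = 0.968367
r = 0.968367 − 1 = -3.1633%, i.e. -316 basis points.

-316 basis points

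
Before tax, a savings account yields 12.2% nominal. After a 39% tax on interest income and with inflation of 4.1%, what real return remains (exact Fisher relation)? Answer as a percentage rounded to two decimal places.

3.21%

After-tax nominal return = 12.2% × (1 − 0.39) = 7.4420%.
1 + r = 1.07442 / 1.04100 = 1.032104
After-tax real rate = 1.032104 − 1 → 3.21%.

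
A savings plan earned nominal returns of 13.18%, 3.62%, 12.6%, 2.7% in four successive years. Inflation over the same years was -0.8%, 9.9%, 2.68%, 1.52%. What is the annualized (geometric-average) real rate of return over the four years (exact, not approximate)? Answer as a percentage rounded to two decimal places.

4.52%

Compound the nominal returns: 1.1318 × 1.0362 × 1.1260 × 1.0270 = 1.35619491.
Compound inflation: 0.9920 × 1.0990 × 1.0268 × 1.0152 = 1.13644084.
Deflate: 1.35619491 / 1.13644084 = 1.19337045.
Annualized real rate = 1.19337045^(1/4) − 1 = 4.5187% → 4.52%.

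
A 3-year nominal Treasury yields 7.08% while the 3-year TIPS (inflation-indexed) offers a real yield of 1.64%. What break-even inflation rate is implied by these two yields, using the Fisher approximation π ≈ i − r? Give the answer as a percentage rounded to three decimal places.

5.440%

π ≈ i − r = 7.08% − 1.64% → 5.440%.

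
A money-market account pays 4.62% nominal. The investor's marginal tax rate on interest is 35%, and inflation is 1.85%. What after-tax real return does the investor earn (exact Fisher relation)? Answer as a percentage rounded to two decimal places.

After-tax nominal return = 4.62% × (1 − 0.35) = 3.0030%.
1 + r = 1.03003 / 1.01850 = 1.011321
After-tax real rate = 1.011321 − 1 → 1.13%.

1.13%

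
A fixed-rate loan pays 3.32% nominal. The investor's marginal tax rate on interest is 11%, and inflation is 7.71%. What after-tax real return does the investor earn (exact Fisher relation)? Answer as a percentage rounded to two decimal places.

After-tax nominal return = 3.32% × (1 − 0.11) = 2.9548%.
1 + r = 1.029548 / 1.07710 = 0.955852
After-tax real rate = 0.955852 − 1 → -4.41%.

-4.41%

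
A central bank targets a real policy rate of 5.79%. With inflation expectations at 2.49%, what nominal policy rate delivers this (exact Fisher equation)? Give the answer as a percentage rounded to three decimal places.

(1 + i) = (1 + r)(1 + π) = 1.05790 × 1.02490 = 1.08424171
i = 1.08424171 − 1, so the required nominal rate is 8.424%.

8.424%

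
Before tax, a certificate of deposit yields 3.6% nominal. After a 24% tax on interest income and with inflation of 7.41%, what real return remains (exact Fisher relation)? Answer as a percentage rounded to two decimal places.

-4.35%

After-tax nominal return = 3.6% × (1 − 0.24) = 2.7360%.
1 + r = 1.02736 / 1.07410 = 0.956484
After-tax real rate = 0.956484 − 1 → -4.35%.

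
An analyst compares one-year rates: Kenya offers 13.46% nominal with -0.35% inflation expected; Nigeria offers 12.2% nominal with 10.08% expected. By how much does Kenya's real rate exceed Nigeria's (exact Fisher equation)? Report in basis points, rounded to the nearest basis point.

Kenya: (1 + 0.1346)/(1 − 0.0035) − 1 = 13.8585%
Nigeria: (1 + 0.1220)/(1 + 0.1008) − 1 = 1.9259%
Differential = 13.8585% − 1.9259% = 11.9326% → 1193 basis points.

1193 basis points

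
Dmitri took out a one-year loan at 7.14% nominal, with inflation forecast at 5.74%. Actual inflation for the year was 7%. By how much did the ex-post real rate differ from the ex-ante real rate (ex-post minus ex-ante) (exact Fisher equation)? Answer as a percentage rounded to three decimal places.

Ex-ante: (1 + 0.0714)/(1 + 0.0574) − 1 = 1.3240%
Ex-post: (1 + 0.0714)/(1 + 0.0700) − 1 = 0.1308%
Difference (ex-post − ex-ante) = -1.1932% → -1.193%.

-1.193%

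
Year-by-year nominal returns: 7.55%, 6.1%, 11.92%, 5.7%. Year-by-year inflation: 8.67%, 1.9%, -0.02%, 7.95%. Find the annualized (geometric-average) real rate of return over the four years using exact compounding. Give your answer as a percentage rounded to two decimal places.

3.09%

Nominal growth factor = 1.0755 × 1.0610 × 1.1192 × 1.0570 = 1.34992142
Price-level growth factor = 1.0867 × 1.0190 × 0.9998 × 1.0795 = 1.19514233
Real growth factor = 1.34992142 / 1.19514233 = 1.12950682
Annualized real rate = 1.12950682^(1/4) − 1 = 3.0913% → 3.09%.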